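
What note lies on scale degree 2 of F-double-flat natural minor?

Gbb

Degree 2 takes the letter 1 step above F, which is G.
In natural minor, degree 2 sits 2 semitones above the tonic. Fbb + 2 semitones is pitch class 5, spelled on G as Gbb.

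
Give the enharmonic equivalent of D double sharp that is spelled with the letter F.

Fb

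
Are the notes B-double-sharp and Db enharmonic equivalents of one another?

Yes

B## is pitch class 1; Db is pitch class 1.
All spellings map to pitch class 1, so they are enharmonically equivalent.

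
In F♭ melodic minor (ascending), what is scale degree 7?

Degree 7 takes the letter 6 steps above F, which is E.
In melodic minor (ascending), degree 7 sits 11 semitones above the tonic. Fb + 11 semitones is pitch class 3, spelled on E as Eb.

Eb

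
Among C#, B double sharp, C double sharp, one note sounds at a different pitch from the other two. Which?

In 12-tone equal temperament, enharmonic equivalents share a pitch class. C# is pitch class 1; B## is pitch class 1; C## is pitch class 2.
C# and B## share pitch class 1, while C## is pitch class 2.

C##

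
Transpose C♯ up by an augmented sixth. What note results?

A##

A sixth above C lands on the letter A.
An augmented sixth spans 10 semitones, so C# moves to pitch class 11. On the letter A that is A##.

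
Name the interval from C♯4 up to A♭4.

The letter names run C→A, a span of 5 letter steps, so the interval is some kind of sixth.
C# to Ab is 7 semitones. A major sixth is 9, so 7 makes it diminished.

diminished sixth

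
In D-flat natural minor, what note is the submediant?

Degree 6 takes the letter 5 steps above D, which is B.
In natural minor, degree 6 sits 8 semitones above the tonic. Db + 8 semitones is pitch class 9, spelled on B as Bbb.

Bbb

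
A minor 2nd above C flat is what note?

A second above C lands on the letter D.
A minor second spans 1 semitone, so Cb moves to pitch class 0. On the letter D that is Dbb.

Dbb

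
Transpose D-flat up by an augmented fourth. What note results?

G

A fourth above D lands on the letter G.
An augmented fourth spans 6 semitones, so Db moves to pitch class 7. On the letter G that is G.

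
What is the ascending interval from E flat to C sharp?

augmented sixth

Counting letters E–F–G–A–B–C gives a sixth.
Eb→C# = 10 semitones, 1 wider than the major sixth (9), so augmented.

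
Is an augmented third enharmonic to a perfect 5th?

No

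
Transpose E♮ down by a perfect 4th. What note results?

B

E down a perfect fourth is B, so the target letter is B.
From E, a perfect fourth is 5 semitones down: B.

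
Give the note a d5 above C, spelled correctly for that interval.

Gb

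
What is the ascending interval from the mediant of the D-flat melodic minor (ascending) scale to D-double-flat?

minor sixth

The mediant of Db melodic minor (ascending) is Fb.
Fb up to Dbb: letters F→D make it a sixth; 8 semitones makes it minor.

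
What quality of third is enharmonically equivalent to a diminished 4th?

A diminished fourth spans 4 semitones.
A third spanning 4 semitones is major (the major third is 4).

major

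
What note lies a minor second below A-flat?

G

A second below A lands on the letter G.
A minor second spans 1 semitone, so Ab moves to pitch class 7. On the letter G that is G.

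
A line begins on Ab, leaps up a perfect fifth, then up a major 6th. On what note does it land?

A perfect fifth up from Ab is Eb (letter E, 7 semitones up).
A major sixth up from Eb is C (letter C, 9 semitones up).

C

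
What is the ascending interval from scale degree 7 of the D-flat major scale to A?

major sixth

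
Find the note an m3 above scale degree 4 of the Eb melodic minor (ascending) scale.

Scale degree 4 of Eb melodic minor (ascending) is Ab.
A minor third (3 semitones) above Ab lands on the letter C, giving Cb.

Cb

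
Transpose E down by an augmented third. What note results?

A third below E lands on the letter C.
An augmented third spans 5 semitones, so E moves to pitch class 11. On the letter C that is Cb.

Cb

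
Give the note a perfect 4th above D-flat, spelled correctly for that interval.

Gb

A fourth above D lands on the letter G.
A perfect fourth spans 5 semitones, so Db moves to pitch class 6. On the letter G that is Gb.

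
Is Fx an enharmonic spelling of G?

Yes

F## = pitch class 7 and G = pitch class 7 — the same pitch class, so they are enharmonic equivalents.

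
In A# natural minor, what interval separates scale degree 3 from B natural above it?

minor seventh

Scale degree 3 of A# natural minor is C#.
C# up to B: letters C→B make it a seventh; 10 semitones makes it minor.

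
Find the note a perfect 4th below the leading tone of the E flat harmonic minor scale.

A

The leading tone of Eb harmonic minor is D.
A perfect fourth (5 semitones) below D lands on the letter A, giving A.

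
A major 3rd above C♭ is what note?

A third above C lands on the letter E.
A major third spans 4 semitones, so Cb moves to pitch class 3. On the letter E that is Eb.

Eb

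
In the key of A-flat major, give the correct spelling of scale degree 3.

C

The Ab major scale runs Ab Bb C Db Eb F G.
Degree 3 is C.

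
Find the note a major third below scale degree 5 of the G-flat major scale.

Bbb

Scale degree 5 of Gb major is Db.
A major third (4 semitones) below Db lands on the letter B, giving Bbb.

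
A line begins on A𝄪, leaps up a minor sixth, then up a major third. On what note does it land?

A minor sixth up from A## is F## (letter F, 8 semitones up).
A major third up from F## is A## (letter A, 4 semitones up).

A##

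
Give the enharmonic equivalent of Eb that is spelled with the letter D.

D#

Eb is pitch class 3. The letter D alone is pitch class 2.
To reach pitch class 3 from D requires an offset of +1 semitone, i.e. sharp: D#.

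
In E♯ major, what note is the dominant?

B#

Degree 5 takes the letter 4 steps above E, which is B.
In major, degree 5 sits 7 semitones above the tonic. E# + 7 semitones is pitch class 0, spelled on B as B#.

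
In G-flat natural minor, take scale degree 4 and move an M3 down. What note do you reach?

Abb

Scale degree 4 of Gb natural minor is Cb.
A major third (4 semitones) below Cb lands on the letter A, giving Abb.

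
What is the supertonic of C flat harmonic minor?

Db

Degree 2 takes the letter 1 step above C, which is D.
In harmonic minor, degree 2 sits 2 semitones above the tonic. Cb + 2 semitones is pitch class 1, spelled on D as Db.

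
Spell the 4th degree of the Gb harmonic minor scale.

Cb

Degree 4 takes the letter 3 steps above G, which is C.
In harmonic minor, degree 4 sits 5 semitones above the tonic. Gb + 5 semitones is pitch class 11, spelled on C as Cb.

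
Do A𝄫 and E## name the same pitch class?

Two spellings are enharmonically equivalent only if they share a pitch class.
Here Abb → 7, E## → 6; 6 ≠ 7, so they are not.

No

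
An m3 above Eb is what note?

Gb

E up a major third is G#, so the target letter is G.
From Eb, a minor third is 3 semitones up: Gb.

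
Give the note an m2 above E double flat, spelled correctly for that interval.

Fbb

A second above E lands on the letter F.
A minor second spans 1 semitone, so Ebb moves to pitch class 3. On the letter F that is Fbb.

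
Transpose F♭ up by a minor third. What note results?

Abb

A third above F lands on the letter A.
A minor third spans 3 semitones, so Fb moves to pitch class 7. On the letter A that is Abb.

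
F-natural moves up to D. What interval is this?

major sixth

The letter names run F→D, a span of 5 letter steps, so the interval is some kind of sixth.
F to D is 9 semitones. A major sixth is 9, so 9 makes it major.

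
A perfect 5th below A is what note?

A down a perfect fifth is D, so the target letter is D.
From A, a perfect fifth is 7 semitones down: D.

D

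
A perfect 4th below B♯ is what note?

F##

A fourth below B lands on the letter F.
A perfect fourth spans 5 semitones, so B# moves to pitch class 7. On the letter F that is F##.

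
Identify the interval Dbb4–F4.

The letter names run D→F, a span of 2 letter steps, so the interval is some kind of third.
Dbb to F is 5 semitones. A major third is 4, so 5 makes it augmented.

augmented third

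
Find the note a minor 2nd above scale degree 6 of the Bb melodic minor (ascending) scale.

Ab

Scale degree 6 of Bb melodic minor (ascending) is G.
A minor second (1 semitone) above G lands on the letter A, giving Ab.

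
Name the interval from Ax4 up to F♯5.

diminished sixth

The letter names run A→F, a span of 5 letter steps, so the interval is some kind of sixth.
A## to F# is 7 semitones. A major sixth is 9, so 7 makes it diminished.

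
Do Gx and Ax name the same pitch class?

No

G## is pitch class 9; A## is pitch class 11.
The pitch classes differ (9 vs. 11), so they are not enharmonic equivalents.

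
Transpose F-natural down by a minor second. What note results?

E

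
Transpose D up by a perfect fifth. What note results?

A

D up a perfect fifth is A, so the target letter is A.
From D, a perfect fifth is 7 semitones up: A.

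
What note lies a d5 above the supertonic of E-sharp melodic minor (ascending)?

C#

The supertonic of E# melodic minor (ascending) is F##.
A diminished fifth (6 semitones) above F## lands on the letter C, giving C#.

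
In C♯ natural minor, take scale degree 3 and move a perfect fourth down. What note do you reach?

Scale degree 3 of C# natural minor is E.
A perfect fourth (5 semitones) below E lands on the letter B, giving B.

B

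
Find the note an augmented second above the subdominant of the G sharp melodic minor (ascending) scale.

D##

The subdominant of G# melodic minor (ascending) is C#.
An augmented second (3 semitones) above C# lands on the letter D, giving D##.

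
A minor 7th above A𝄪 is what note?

G##

A up a major seventh is G#, so the target letter is G.
From A##, a minor seventh is 10 semitones up: G##.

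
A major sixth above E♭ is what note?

A sixth above E lands on the letter C.
A major sixth spans 9 semitones, so Eb moves to pitch class 0. On the letter C that is C.

C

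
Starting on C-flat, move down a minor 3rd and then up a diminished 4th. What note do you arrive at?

A minor third down from Cb is Ab (letter A, 3 semitones down).
A diminished fourth up from Ab is Dbb (letter D, 4 semitones up).

Dbb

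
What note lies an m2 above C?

Db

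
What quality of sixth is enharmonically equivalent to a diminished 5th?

A diminished fifth spans 6 semitones.
A sixth spanning 6 semitones is doubly diminished (the major sixth is 9).

doubly diminished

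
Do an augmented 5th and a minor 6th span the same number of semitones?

Yes

An augmented fifth spans 8 semitones; a minor sixth spans 8.
They are enharmonically equivalent.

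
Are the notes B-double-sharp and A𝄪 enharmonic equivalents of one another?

No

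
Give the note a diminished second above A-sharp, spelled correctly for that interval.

Bb

A up a major second is B, so the target letter is B.
From A#, a diminished second is 0 semitones up: Bb.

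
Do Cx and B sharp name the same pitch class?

C## is pitch class 2; B# is pitch class 0.
The pitch classes differ (2 vs. 0), so they are not enharmonic equivalents.

No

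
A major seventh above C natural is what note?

A seventh above C lands on the letter B.
A major seventh spans 11 semitones, so C moves to pitch class 11. On the letter B that is B.

B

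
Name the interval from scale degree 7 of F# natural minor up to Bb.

Scale degree 7 of F# natural minor is E.
E up to Bb: letters E→B make it a fifth; 6 semitones makes it diminished.

diminished fifth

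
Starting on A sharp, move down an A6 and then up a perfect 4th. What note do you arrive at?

F

An augmented sixth down from A# is C (letter C, 10 semitones down).
A perfect fourth up from C is F (letter F, 5 semitones up).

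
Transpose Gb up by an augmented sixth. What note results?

G up a major sixth is E, so the target letter is E.
From Gb, an augmented sixth is 10 semitones up: E.

E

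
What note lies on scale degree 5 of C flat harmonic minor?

Gb

The Cb harmonic minor scale runs Cb Db Ebb Fb Gb Abb Bb.
Degree 5 is Gb.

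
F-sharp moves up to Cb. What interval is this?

The letter names run F→C, a span of 4 letter steps, so the interval is some kind of fifth.
F# to Cb is 5 semitones. A perfect fifth is 7, so 5 makes it doubly diminished.

doubly diminished fifth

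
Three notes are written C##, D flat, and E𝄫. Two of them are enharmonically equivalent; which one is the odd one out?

Db

In 12-tone equal temperament, enharmonic equivalents share a pitch class. C## is pitch class 2; Db is pitch class 1; Ebb is pitch class 2.
C## and Ebb share pitch class 2, while Db is pitch class 1.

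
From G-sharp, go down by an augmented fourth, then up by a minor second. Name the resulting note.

Eb

An augmented fourth down from G# is D (letter D, 6 semitones down).
A minor second up from D is Eb (letter E, 1 semitone up).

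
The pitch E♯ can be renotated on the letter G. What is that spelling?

Plain G sits 2 semitones above E#, so on the letter G the same pitch needs a double flat: Gbb.

Gbb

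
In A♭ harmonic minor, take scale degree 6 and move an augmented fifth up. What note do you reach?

C

Scale degree 6 of Ab harmonic minor is Fb.
An augmented fifth (8 semitones) above Fb lands on the letter C, giving C.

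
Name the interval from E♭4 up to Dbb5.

Counting letters E–F–G–A–B–C–D gives a seventh.
Eb→Dbb = 9 semitones, 2 narrower than the major seventh (11), so diminished.

diminished seventh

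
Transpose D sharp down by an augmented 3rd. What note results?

Bb

A third below D lands on the letter B.
An augmented third spans 5 semitones, so D# moves to pitch class 10. On the letter B that is Bb.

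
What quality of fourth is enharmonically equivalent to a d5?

augmented

A diminished fifth spans 6 semitones.
A fourth spanning 6 semitones is augmented (the perfect fourth is 5).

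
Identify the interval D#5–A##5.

Counting letters D–E–F–G–A gives a fifth.
D#→A## = 8 semitones, 1 wider than the perfect fifth (7), so augmented.

augmented fifth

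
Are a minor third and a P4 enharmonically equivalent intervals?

A minor third spans 3 semitones; a perfect fourth spans 5.
The spans differ, so they are not enharmonic equivalents.

No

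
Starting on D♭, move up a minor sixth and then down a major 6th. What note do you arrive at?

Dbb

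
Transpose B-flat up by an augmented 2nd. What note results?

A second above B lands on the letter C.
An augmented second spans 3 semitones, so Bb moves to pitch class 1. On the letter C that is C#.

C#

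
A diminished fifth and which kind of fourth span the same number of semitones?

augmented

A diminished fifth spans 6 semitones.
A fourth spanning 6 semitones is augmented (the perfect fourth is 5).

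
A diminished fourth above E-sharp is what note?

A fourth above E lands on the letter A.
A diminished fourth spans 4 semitones, so E# moves to pitch class 9. On the letter A that is A.

A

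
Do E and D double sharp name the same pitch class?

Yes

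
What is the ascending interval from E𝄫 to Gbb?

minor third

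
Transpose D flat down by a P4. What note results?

Ab

A fourth below D lands on the letter A.
A perfect fourth spans 5 semitones, so Db moves to pitch class 8. On the letter A that is Ab.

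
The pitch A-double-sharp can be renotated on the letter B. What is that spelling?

B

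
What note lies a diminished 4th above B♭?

Ebb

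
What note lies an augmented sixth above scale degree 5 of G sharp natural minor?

Scale degree 5 of G# natural minor is D#.
An augmented sixth (10 semitones) above D# lands on the letter B, giving B##.

B##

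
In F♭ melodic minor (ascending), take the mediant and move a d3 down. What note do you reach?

The mediant of Fb melodic minor (ascending) is Abb.
A diminished third (2 semitones) below Abb lands on the letter F, giving F.

F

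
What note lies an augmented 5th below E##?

A fifth below E lands on the letter A.
An augmented fifth spans 8 semitones, so E## moves to pitch class 10. On the letter A that is A#.

A#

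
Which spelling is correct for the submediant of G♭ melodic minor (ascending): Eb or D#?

Each scale degree takes a distinct letter name. Degree 6 of a scale on G must use the letter E.
Eb and D# are enharmonically the same pitch, but only Eb uses the letter E, so it is the correct spelling here.

Eb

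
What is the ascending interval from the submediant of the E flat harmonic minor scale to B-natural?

augmented seventh

The submediant of Eb harmonic minor is Cb.
Cb up to B: letters C→B make it a seventh; 12 semitones makes it augmented.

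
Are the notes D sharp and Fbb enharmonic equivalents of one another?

Yes

D# = pitch class 3 and Fbb = pitch class 3 — the same pitch class, so they are enharmonic equivalents.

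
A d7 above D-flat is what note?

Cbb

A seventh above D lands on the letter C.
A diminished seventh spans 9 semitones, so Db moves to pitch class 10. On the letter C that is Cbb.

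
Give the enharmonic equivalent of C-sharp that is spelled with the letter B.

B##

C# is pitch class 1. The letter B alone is pitch class 11.
To reach pitch class 1 from B requires an offset of +2 semitones, i.e. double sharp: B##.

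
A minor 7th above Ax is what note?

G##

A up a major seventh is G#, so the target letter is G.
From A##, a minor seventh is 10 semitones up: G##.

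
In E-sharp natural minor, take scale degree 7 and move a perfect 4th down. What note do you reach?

Scale degree 7 of E# natural minor is D#.
A perfect fourth (5 semitones) below D# lands on the letter A, giving A#.

A#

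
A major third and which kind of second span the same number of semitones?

A major third spans 4 semitones.
A second spanning 4 semitones is doubly augmented (the major second is 2).

doubly augmented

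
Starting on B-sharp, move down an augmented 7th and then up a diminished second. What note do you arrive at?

An augmented seventh down from B# is C (letter C, 12 semitones down).
A diminished second up from C is Dbb (letter D, 0 semitones up).

Dbb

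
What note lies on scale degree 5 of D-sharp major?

Degree 5 takes the letter 4 steps above D, which is A.
In major, degree 5 sits 7 semitones above the tonic. D# + 7 semitones is pitch class 10, spelled on A as A#.

A#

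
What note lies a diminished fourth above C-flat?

Fbb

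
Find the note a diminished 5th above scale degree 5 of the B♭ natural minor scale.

Cb

Scale degree 5 of Bb natural minor is F.
A diminished fifth (6 semitones) above F lands on the letter C, giving Cb.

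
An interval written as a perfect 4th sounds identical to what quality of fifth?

doubly diminished

A perfect fourth spans 5 semitones.
A fifth spanning 5 semitones is doubly diminished (the perfect fifth is 7).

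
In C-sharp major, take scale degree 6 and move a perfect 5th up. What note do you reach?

E#

Scale degree 6 of C# major is A#.
A perfect fifth (7 semitones) above A# lands on the letter E, giving E#.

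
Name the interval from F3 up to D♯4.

augmented sixth

The letter names run F→D, a span of 5 letter steps, so the interval is some kind of sixth.
F to D# is 10 semitones. A major sixth is 9, so 10 makes it augmented.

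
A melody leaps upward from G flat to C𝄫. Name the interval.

diminished fourth

The letter names run G→C, a span of 3 letter steps, so the interval is some kind of fourth.
Gb to Cbb is 4 semitones. A perfect fourth is 5, so 4 makes it diminished.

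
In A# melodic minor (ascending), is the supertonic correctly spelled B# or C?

Each scale degree takes a distinct letter name. Degree 2 of a scale on A must use the letter B.
B# and C are enharmonically the same pitch, but only B# uses the letter B, so it is the correct spelling here.

B#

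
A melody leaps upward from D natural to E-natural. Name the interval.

major second

Counting letters D–E gives a second.
D→E = 2 semitones, exactly the major second.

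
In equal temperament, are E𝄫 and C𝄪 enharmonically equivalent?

Yes

Ebb = pitch class 2 and C## = pitch class 2 — the same pitch class, so they are enharmonic equivalents.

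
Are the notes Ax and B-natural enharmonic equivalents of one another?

Yes

A## is pitch class 11; B is pitch class 11.
All spellings map to pitch class 11, so they are enharmonically equivalent.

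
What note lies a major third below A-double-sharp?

F##

A down a major third is F, so the target letter is F.
From A##, a major third is 4 semitones down: F##.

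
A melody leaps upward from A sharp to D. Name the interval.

Counting letters A–B–C–D gives a fourth.
A#→D = 4 semitones, 1 narrower than the perfect fourth (5), so diminished.

diminished fourth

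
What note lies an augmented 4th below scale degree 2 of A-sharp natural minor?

F#

Scale degree 2 of A# natural minor is B#.
An augmented fourth (6 semitones) below B# lands on the letter F, giving F#.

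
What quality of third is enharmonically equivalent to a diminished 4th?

major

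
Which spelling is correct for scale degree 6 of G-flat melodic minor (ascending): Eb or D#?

Eb

Each scale degree takes a distinct letter name. Degree 6 of a scale on G must use the letter E.
Eb and D# are enharmonically the same pitch, but only Eb uses the letter E, so it is the correct spelling here.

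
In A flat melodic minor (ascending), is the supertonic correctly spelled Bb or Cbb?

Bb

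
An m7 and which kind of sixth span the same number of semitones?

augmented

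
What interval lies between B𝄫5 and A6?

The letter names run B→A, a span of 6 letter steps, so the interval is some kind of seventh.
Bbb to A is 12 semitones. A major seventh is 11, so 12 makes it augmented.

augmented seventh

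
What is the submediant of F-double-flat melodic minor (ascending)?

Degree 6 takes the letter 5 steps above F, which is D.
In melodic minor (ascending), degree 6 sits 9 semitones above the tonic. Fbb + 9 semitones is pitch class 0, spelled on D as Dbb.

Dbb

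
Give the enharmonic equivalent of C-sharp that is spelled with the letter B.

Plain B sits 2 semitones below C#, so on the letter B the same pitch needs a double sharp: B##.

B##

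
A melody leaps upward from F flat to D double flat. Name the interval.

Counting letters F–G–A–B–C–D gives a sixth.
Fb→Dbb = 8 semitones, 1 narrower than the major sixth (9), so minor.

minor sixth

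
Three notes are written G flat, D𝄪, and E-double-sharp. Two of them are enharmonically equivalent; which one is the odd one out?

D##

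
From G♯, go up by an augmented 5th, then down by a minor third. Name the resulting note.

An augmented fifth up from G# is D## (letter D, 8 semitones up).
A minor third down from D## is B## (letter B, 3 semitones down).

B##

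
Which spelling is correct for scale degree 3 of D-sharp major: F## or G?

Each scale degree takes a distinct letter name. Degree 3 of a scale on D must use the letter F.
F## and G are enharmonically the same pitch, but only F## uses the letter F, so it is the correct spelling here.

F##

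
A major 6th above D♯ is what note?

D up a major sixth is B, so the target letter is B.
From D#, a major sixth is 9 semitones up: B#.

B#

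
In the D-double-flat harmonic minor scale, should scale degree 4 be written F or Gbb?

Gbb

Each scale degree takes a distinct letter name. Degree 4 of a scale on D must use the letter G.
Gbb and F are enharmonically the same pitch, but only Gbb uses the letter G, so it is the correct spelling here.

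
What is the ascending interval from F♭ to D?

Counting letters F–G–A–B–C–D gives a sixth.
Fb→D = 10 semitones, 1 wider than the major sixth (9), so augmented.

augmented sixth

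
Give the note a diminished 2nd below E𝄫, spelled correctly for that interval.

E down a major second is D, so the target letter is D.
From Ebb, a diminished second is 0 semitones down: D.

D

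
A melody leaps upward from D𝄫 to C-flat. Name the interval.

major seventh

Counting letters D–E–F–G–A–B–C gives a seventh.
Dbb→Cb = 11 semitones, exactly the major seventh.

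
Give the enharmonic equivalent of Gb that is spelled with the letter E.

E##

Plain E sits 2 semitones below Gb, so on the letter E the same pitch needs a double sharp: E##.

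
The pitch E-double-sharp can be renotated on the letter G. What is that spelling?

Gb

E## is pitch class 6. The letter G alone is pitch class 7.
To reach pitch class 6 from G requires an offset of -1 semitone, i.e. flat: Gb.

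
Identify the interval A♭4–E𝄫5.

Counting letters A–B–C–D–E gives a fifth.
Ab→Ebb = 6 semitones, 1 narrower than the perfect fifth (7), so diminished.

diminished fifth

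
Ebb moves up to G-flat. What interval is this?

Counting letters E–F–G gives a third.
Ebb→Gb = 4 semitones, exactly the major third.

major third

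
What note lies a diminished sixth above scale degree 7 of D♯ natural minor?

Ab

Scale degree 7 of D# natural minor is C#.
A diminished sixth (7 semitones) above C# lands on the letter A, giving Ab.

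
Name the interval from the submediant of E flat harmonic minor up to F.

augmented fourth

The submediant of Eb harmonic minor is Cb.
Cb up to F: letters C→F make it a fourth; 6 semitones makes it augmented.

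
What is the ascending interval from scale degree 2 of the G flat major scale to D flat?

perfect fourth

Scale degree 2 of Gb major is Ab.
Ab up to Db: letters A→D make it a fourth; 5 semitones makes it perfect.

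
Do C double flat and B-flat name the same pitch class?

Cbb is pitch class 10; Bb is pitch class 10.
All spellings map to pitch class 10, so they are enharmonically equivalent.

Yes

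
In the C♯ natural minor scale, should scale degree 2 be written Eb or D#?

D#

Each scale degree takes a distinct letter name. Degree 2 of a scale on C must use the letter D.
D# and Eb are enharmonically the same pitch, but only D# uses the letter D, so it is the correct spelling here.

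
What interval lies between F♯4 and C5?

diminished fifth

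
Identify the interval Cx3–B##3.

major seventh

Counting letters C–D–E–F–G–A–B gives a seventh.
C##→B## = 11 semitones, exactly the major seventh.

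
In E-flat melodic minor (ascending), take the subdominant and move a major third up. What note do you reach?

C

The subdominant of Eb melodic minor (ascending) is Ab.
A major third (4 semitones) above Ab lands on the letter C, giving C.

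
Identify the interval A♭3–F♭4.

minor sixth

The letter names run A→F, a span of 5 letter steps, so the interval is some kind of sixth.
Ab to Fb is 8 semitones. A major sixth is 9, so 8 makes it minor.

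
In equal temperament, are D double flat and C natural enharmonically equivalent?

Dbb = pitch class 0 and C = pitch class 0 — the same pitch class, so they are enharmonic equivalents.

Yes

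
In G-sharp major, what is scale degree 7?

F##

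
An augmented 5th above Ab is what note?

E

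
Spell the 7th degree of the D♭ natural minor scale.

Degree 7 takes the letter 6 steps above D, which is C.
In natural minor, degree 7 sits 10 semitones above the tonic. Db + 10 semitones is pitch class 11, spelled on C as Cb.

Cb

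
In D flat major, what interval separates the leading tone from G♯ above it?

The leading tone of Db major is C.
C up to G#: letters C→G make it a fifth; 8 semitones makes it augmented.

augmented fifth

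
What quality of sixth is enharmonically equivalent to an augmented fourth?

doubly diminished

An augmented fourth spans 6 semitones.
A sixth spanning 6 semitones is doubly diminished (the major sixth is 9).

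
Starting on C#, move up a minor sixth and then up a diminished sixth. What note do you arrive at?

Fb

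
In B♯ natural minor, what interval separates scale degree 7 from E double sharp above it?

augmented fifth

Scale degree 7 of B# natural minor is A#.
A# up to E##: letters A→E make it a fifth; 8 semitones makes it augmented.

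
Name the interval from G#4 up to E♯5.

Counting letters G–A–B–C–D–E gives a sixth.
G#→E# = 9 semitones, exactly the major sixth.

major sixth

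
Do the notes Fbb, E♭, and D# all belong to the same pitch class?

Fbb is pitch class 3; Eb is pitch class 3; D# is pitch class 3.
All spellings map to pitch class 3, so they are enharmonically equivalent.

Yes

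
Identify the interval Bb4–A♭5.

minor seventh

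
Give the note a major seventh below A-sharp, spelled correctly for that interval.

B

A seventh below A lands on the letter B.
A major seventh spans 11 semitones, so A# moves to pitch class 11. On the letter B that is B.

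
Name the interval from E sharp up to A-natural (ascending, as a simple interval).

The letter names run E→A, a span of 3 letter steps, so the interval is some kind of fourth.
E# to A is 4 semitones. A perfect fourth is 5, so 4 makes it diminished.

diminished fourth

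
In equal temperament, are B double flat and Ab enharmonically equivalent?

No

Two spellings are enharmonically equivalent only if they share a pitch class.
Here Bbb → 9, Ab → 8; 8 ≠ 9, so they are not.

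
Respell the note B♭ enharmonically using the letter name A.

A#

Plain A sits 1 semitone below Bb, so on the letter A the same pitch needs a sharp: A#.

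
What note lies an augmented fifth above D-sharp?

D up a perfect fifth is A, so the target letter is A.
From D#, an augmented fifth is 8 semitones up: A##.

A##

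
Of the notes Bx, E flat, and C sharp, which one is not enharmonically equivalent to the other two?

Eb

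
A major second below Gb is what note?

Fb

G down a major second is F, so the target letter is F.
From Gb, a major second is 2 semitones down: Fb.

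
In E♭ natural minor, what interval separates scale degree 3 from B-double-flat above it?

minor third

Scale degree 3 of Eb natural minor is Gb.
Gb up to Bbb: letters G→B make it a third; 3 semitones makes it minor.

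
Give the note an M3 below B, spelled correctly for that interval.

A third below B lands on the letter G.
A major third spans 4 semitones, so B moves to pitch class 7. On the letter G that is G.

G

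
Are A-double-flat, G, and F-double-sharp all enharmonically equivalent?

Yes

Abb = pitch class 7 and G = pitch class 7 and F## = pitch class 7 — the same pitch class, so they are enharmonic equivalents.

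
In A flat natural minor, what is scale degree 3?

Cb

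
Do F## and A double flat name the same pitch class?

F## = pitch class 7 and Abb = pitch class 7 — the same pitch class, so they are enharmonic equivalents.

Yes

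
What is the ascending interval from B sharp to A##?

major seventh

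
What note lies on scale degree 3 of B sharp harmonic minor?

The B# harmonic minor scale runs B# C## D# E# F## G# A##.
Degree 3 is D#.

D#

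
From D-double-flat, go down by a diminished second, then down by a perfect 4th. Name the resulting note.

A diminished second down from Dbb is C (letter C, 0 semitones down).
A perfect fourth down from C is G (letter G, 5 semitones down).

G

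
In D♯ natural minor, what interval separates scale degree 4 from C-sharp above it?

Scale degree 4 of D# natural minor is G#.
G# up to C#: letters G→C make it a fourth; 5 semitones makes it perfect.

perfect fourth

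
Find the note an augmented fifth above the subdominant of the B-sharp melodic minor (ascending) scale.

B##

The subdominant of B# melodic minor (ascending) is E#.
An augmented fifth (8 semitones) above E# lands on the letter B, giving B##.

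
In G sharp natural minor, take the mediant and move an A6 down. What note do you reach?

The mediant of G# natural minor is B.
An augmented sixth (10 semitones) below B lands on the letter D, giving Db.

Db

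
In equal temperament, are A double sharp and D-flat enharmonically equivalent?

No

A## is pitch class 11; Db is pitch class 1.
The pitch classes differ (11 vs. 1), so they are not enharmonic equivalents.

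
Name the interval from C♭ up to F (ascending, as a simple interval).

augmented fourth

Counting letters C–D–E–F gives a fourth.
Cb→F = 6 semitones, 1 wider than the perfect fourth (5), so augmented.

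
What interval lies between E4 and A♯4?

augmented fourth

Counting letters E–F–G–A gives a fourth.
E→A# = 6 semitones, 1 wider than the perfect fourth (5), so augmented.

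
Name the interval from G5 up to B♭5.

minor third

Counting letters G–A–B gives a third.
G→Bb = 3 semitones, 1 narrower than the major third (4), so minor.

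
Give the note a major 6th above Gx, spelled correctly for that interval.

G up a major sixth is E, so the target letter is E.
From G##, a major sixth is 9 semitones up: E##.

E##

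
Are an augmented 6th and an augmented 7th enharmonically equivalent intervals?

An augmented sixth spans 10 semitones; an augmented seventh spans 12.
The spans differ, so they are not enharmonic equivalents.

No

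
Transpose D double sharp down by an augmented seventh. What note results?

A seventh below D lands on the letter E.
An augmented seventh spans 12 semitones, so D## moves to pitch class 4. On the letter E that is E.

E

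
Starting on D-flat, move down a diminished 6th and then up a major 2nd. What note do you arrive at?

G#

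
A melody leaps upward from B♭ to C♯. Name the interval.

augmented second

Counting letters B–C gives a second.
Bb→C# = 3 semitones, 1 wider than the major second (2), so augmented.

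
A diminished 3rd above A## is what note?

C#

A up a major third is C#, so the target letter is C.
From A##, a diminished third is 2 semitones up: C#.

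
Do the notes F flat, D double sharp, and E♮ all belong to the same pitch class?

Yes

Fb is pitch class 4; D## is pitch class 4; E is pitch class 4.
All spellings map to pitch class 4, so they are enharmonically equivalent.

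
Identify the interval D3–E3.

The letter names run D→E, a span of 1 letter step, so the interval is some kind of second.
D to E is 2 semitones. A major second is 2, so 2 makes it major.

major second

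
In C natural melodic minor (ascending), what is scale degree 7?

Degree 7 takes the letter 6 steps above C, which is B.
In melodic minor (ascending), degree 7 sits 11 semitones above the tonic. C + 11 semitones is pitch class 11, spelled on B as B.

B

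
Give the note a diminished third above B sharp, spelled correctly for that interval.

B up a major third is D#, so the target letter is D.
From B#, a diminished third is 2 semitones up: D.

D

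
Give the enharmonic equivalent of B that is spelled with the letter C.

Cb

B is pitch class 11. The letter C alone is pitch class 0.
To reach pitch class 11 from C requires an offset of -1 semitone, i.e. flat: Cb.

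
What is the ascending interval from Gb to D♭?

The letter names run G→D, a span of 4 letter steps, so the interval is some kind of fifth.
Gb to Db is 7 semitones. A perfect fifth is 7, so 7 makes it perfect.

perfect fifth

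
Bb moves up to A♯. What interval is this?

augmented seventh

The letter names run B→A, a span of 6 letter steps, so the interval is some kind of seventh.
Bb to A# is 12 semitones. A major seventh is 11, so 12 makes it augmented.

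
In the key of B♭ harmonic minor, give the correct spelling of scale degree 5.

The Bb harmonic minor scale runs Bb C Db Eb F Gb A.
Degree 5 is F.

F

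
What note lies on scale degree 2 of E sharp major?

F##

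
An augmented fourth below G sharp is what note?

D

A fourth below G lands on the letter D.
An augmented fourth spans 6 semitones, so G# moves to pitch class 2. On the letter D that is D.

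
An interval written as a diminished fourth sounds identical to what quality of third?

A diminished fourth spans 4 semitones.
A third spanning 4 semitones is major (the major third is 4).

major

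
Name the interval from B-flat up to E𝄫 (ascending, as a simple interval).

The letter names run B→E, a span of 3 letter steps, so the interval is some kind of fourth.
Bb to Ebb is 4 semitones. A perfect fourth is 5, so 4 makes it diminished.

diminished fourth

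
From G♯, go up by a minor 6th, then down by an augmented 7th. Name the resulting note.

A minor sixth up from G# is E (letter E, 8 semitones up).
An augmented seventh down from E is Fb (letter F, 12 semitones down).

Fb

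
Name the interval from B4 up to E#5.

Counting letters B–C–D–E gives a fourth.
B→E# = 6 semitones, 1 wider than the perfect fourth (5), so augmented.

augmented fourth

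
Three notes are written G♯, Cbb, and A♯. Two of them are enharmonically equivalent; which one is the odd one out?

G#

In 12-tone equal temperament, enharmonic equivalents share a pitch class. G# is pitch class 8; Cbb is pitch class 10; A# is pitch class 10.
Cbb and A# share pitch class 10, while G# is pitch class 8.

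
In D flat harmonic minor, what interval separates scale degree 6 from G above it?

augmented sixth

Scale degree 6 of Db harmonic minor is Bbb.
Bbb up to G: letters B→G make it a sixth; 10 semitones makes it augmented.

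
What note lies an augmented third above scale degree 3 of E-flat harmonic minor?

Scale degree 3 of Eb harmonic minor is Gb.
An augmented third (5 semitones) above Gb lands on the letter B, giving B.

B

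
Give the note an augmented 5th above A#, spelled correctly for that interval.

A fifth above A lands on the letter E.
An augmented fifth spans 8 semitones, so A# moves to pitch class 6. On the letter E that is E##.

E##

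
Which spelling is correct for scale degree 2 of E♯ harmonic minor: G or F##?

F##

Each scale degree takes a distinct letter name. Degree 2 of a scale on E must use the letter F.
F## and G are enharmonically the same pitch, but only F## uses the letter F, so it is the correct spelling here.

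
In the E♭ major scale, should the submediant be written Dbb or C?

C

Each scale degree takes a distinct letter name. Degree 6 of a scale on E must use the letter C.
C and Dbb are enharmonically the same pitch, but only C uses the letter C, so it is the correct spelling here.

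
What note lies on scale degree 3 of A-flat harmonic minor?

Cb

The Ab harmonic minor scale runs Ab Bb Cb Db Eb Fb G.
Degree 3 is Cb.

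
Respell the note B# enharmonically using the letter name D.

Plain D sits 2 semitones above B#, so on the letter D the same pitch needs a double flat: Dbb.

Dbb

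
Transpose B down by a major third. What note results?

A third below B lands on the letter G.
A major third spans 4 semitones, so B moves to pitch class 7. On the letter G that is G.

G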